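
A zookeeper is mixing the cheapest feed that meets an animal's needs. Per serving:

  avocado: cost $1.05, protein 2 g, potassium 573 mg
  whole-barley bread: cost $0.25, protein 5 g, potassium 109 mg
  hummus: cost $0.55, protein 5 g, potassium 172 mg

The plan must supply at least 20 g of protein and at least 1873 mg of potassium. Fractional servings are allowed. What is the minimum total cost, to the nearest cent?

A basic optimal solution has at most two foods positive. Try each food alone and each pair with both targets met exactly.
avocado only: max(20/2, 1873/573) = 10 servings → $10.50.
whole-barley bread only: max(20/5, 1873/109) = 17.18 servings → $4.30.
hummus only: max(20/5, 1873/172) = 10.89 servings → $5.99.
avocado + whole-barley bread with both tight: 2.714 servings and 2.914 servings → $3.58.
avocado + hummus with both tight: 2.35 servings and 3.06 servings → $4.15.
whole-barley bread + hummus: the both-tight solution has a negative serving — not a feasible corner.
Cheapest feasible corner: $3.58.

$3.58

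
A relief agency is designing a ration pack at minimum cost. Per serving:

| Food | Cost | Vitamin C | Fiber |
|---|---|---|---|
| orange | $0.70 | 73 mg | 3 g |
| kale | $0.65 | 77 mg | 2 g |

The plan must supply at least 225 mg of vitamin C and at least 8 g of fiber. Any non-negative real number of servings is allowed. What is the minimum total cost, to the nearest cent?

$2.06

A basic optimal solution has at most two foods positive. Try each food alone and each pair with both targets met exactly.
orange only: max(225/73, 8/3) = 3.082 servings → $2.16.
kale only: max(225/77, 8/2) = 4 servings → $2.60.
orange + kale with both tight: 1.953 servings and 1.071 servings → $2.06.
Cheapest feasible corner: $2.06.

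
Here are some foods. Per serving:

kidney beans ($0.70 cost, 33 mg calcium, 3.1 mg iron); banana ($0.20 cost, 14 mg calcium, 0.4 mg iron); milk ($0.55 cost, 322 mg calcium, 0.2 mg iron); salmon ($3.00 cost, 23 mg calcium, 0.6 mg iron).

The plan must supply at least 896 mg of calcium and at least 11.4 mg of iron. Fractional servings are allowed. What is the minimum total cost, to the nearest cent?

$3.80

kidney beans only: max(896/33, 11.4/3.1) = 27.15 servings → $19.01.
banana only: max(896/14, 11.4/0.4) = 64 servings → $12.80.
milk only: max(896/322, 11.4/0.2) = 57 servings → $31.35.
salmon only: max(896/23, 11.4/0.6) = 38.96 servings → $116.87.
kidney beans + banana: the both-tight solution has a negative serving — not a feasible corner.
kidney beans + milk with both tight: 3.521 servings and 2.422 servings → $3.80.
kidney beans + salmon with both targets exact would need a negative amount; discard.
banana + milk with both tight: 27.71 servings and 1.578 servings → $6.41.
banana + salmon: the both-tight solution has a negative serving — not a feasible corner.
milk + salmon with both tight: 1.46 servings and 18.51 servings → $56.34.
The minimum over all feasible corners is $3.80.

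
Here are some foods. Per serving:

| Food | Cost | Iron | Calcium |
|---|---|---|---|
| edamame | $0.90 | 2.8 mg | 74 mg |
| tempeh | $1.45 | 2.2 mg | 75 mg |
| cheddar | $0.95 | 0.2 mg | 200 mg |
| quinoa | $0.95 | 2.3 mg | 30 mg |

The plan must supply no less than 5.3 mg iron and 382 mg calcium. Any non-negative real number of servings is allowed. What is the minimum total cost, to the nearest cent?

The cheapest plan sits at a corner of the feasible region — with two constraints it uses at most two foods.
edamame only: max(5.3/2.8, 382/74) = 5.162 servings → $4.65.
tempeh only: max(5.3/2.2, 382/75) = 5.093 servings → $7.39.
cheddar only: max(5.3/0.2, 382/200) = 26.5 servings → $25.18.
quinoa only: max(5.3/2.3, 382/30) = 12.73 servings → $12.10.
edamame + tempeh: intersection lies outside the first quadrant.
edamame + cheddar with both tight: 1.804 servings and 1.242 servings → $2.80.
edamame + quinoa: intersection lies outside the first quadrant.
tempeh + cheddar with both tight: 2.314 servings and 1.042 servings → $4.35.
tempeh + quinoa with both targets exact would need a negative amount; discard.
cheddar + quinoa with both tight: 1.585 servings and 2.167 servings → $3.56.
The minimum over all feasible corners is $2.80.

$2.80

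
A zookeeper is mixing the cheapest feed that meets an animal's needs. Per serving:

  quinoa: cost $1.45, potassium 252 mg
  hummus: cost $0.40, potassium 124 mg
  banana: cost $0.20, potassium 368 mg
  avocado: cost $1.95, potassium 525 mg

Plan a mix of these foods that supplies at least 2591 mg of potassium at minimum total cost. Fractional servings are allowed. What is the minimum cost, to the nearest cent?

Cost per mg of potassium: banana $0.0005, hummus $0.0032, avocado $0.0037, quinoa $0.0058.
With no serving limits, use only banana: 2591 mg / 368 mg = 7.041 servings × $0.20 = $1.41.

$1.41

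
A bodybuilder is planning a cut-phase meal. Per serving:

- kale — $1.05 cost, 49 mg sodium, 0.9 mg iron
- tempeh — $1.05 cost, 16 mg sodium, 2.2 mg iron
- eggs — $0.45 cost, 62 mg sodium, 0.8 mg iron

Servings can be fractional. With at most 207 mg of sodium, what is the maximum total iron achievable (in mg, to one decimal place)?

Iron per mg sodium: tempeh 0.1375, kale 0.01837, eggs 0.0129.
With no serving limits, spend the whole sodium allowance on tempeh: 207 mg / 16 mg × 2.2 mg = 28.5 mg.

28.5 mg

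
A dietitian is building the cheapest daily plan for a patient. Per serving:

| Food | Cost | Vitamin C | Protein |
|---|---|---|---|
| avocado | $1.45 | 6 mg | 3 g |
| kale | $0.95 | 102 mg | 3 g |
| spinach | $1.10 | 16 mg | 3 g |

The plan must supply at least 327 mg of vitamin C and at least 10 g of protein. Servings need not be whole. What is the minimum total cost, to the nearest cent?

$3.17

Check every corner: each single food scaled to meet both minima, and each pair solved so both constraints bind.
avocado only: max(327/6, 10/3) = 54.5 servings → $79.03.
kale only: max(327/102, 10/3) = 3.333 servings → $3.17.
spinach only: max(327/16, 10/3) = 20.44 servings → $22.48.
avocado + kale with both tight: 0.1354 servings and 3.198 servings → $3.23.
avocado + spinach with both targets exact would need a negative amount; discard.
kale + spinach with both tight: 3.182 servings and 0.1512 servings → $3.19.
So the least-cost plan costs $3.17.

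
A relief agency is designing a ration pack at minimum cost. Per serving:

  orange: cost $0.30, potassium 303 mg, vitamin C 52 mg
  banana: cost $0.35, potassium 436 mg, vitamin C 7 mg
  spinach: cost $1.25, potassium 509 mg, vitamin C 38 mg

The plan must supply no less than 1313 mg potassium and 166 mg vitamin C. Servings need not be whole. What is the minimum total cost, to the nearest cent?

At the optimum either one food covers both requirements or two foods hit both targets exactly; no other combination can be cheaper.
orange only: max(1313/303, 166/52) = 4.333 servings → $1.30.
banana only: max(1313/436, 166/7) = 23.71 servings → $8.30.
spinach only: max(1313/509, 166/38) = 4.368 servings → $5.46.
orange + banana with both tight: 3.075 servings and 0.8748 servings → $1.23.
orange + spinach with both tight: 2.314 servings and 1.202 servings → $2.20.
banana + spinach: intersection lies outside the first quadrant.
So the least-cost plan costs $1.23.

$1.23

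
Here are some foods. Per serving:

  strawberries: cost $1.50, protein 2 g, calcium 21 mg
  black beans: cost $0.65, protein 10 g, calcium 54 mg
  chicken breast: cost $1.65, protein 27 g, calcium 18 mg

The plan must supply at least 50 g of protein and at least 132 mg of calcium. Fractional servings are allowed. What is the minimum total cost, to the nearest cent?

This is a tiny linear program; its minimum lies at a vertex of the feasible set. List the vertices and price them.
strawberries only: max(50/2, 132/21) = 25 servings → $37.50.
black beans only: max(50/10, 132/54) = 5 servings → $3.25.
chicken breast only: max(50/27, 132/18) = 7.333 servings → $12.10.
strawberries + black beans: the both-tight solution has a negative serving — not a feasible corner.
strawberries + chicken breast with both tight: 5.017 servings and 1.48 servings → $9.97.
black beans + chicken breast with both tight: 2.085 servings and 1.08 servings → $3.14.
The minimum over all feasible corners is $3.14.

$3.14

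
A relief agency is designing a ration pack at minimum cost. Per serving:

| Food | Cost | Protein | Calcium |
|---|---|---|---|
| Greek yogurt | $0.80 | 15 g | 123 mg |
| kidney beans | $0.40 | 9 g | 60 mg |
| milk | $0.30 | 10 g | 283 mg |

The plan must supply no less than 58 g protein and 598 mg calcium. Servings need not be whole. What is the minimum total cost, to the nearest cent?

$1.74

The cheapest plan sits at a corner of the feasible region — with two constraints it uses at most two foods.
Greek yogurt only: max(58/15, 598/123) = 4.862 servings → $3.89.
kidney beans only: max(58/9, 598/60) = 9.967 servings → $3.99.
milk only: max(58/10, 598/283) = 5.8 servings → $1.74.
Greek yogurt + kidney beans with both targets exact would need a negative amount; discard.
Greek yogurt + milk with both tight: 3.461 servings and 0.609 servings → $2.95.
kidney beans + milk with both tight: 5.359 servings and 0.9769 servings → $2.44.
Cheapest feasible corner: $1.74.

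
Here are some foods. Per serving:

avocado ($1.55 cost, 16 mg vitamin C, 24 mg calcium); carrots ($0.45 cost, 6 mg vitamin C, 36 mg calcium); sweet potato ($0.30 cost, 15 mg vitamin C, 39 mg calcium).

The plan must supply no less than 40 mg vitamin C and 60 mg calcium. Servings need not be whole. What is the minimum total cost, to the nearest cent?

$0.80

avocado only: max(40/16, 60/24) = 2.5 servings → $3.88.
carrots only: max(40/6, 60/36) = 6.667 servings → $3.00.
sweet potato only: max(40/15, 60/39) = 2.667 servings → $0.80.
avocado + carrots with both tight: 2.5 servings and 0 servings → $3.88.
avocado + sweet potato with both tight: 2.5 servings and 0 servings → $3.88.
carrots + sweet potato: intersection lies outside the first quadrant.
Cheapest feasible corner: $0.80.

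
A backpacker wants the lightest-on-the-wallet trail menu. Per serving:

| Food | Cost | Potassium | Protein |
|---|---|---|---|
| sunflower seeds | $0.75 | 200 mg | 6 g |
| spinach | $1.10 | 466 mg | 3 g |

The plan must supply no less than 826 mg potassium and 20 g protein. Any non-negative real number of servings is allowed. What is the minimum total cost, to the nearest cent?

This is a tiny linear program; its minimum lies at a vertex of the feasible set. List the vertices and price them.
sunflower seeds only: max(826/200, 20/6) = 4.13 servings → $3.10.
spinach only: max(826/466, 20/3) = 6.667 servings → $7.33.
sunflower seeds + spinach with both tight: 3.116 servings and 0.4353 servings → $2.82.
Cheapest feasible corner: $2.82.

$2.82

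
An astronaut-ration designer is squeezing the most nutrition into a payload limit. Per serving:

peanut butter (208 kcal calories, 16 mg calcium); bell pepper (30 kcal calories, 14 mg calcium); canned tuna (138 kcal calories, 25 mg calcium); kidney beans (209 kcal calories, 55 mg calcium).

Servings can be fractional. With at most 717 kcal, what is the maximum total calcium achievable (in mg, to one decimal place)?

Calcium per kcal: bell pepper 0.4667, kidney beans 0.2632, canned tuna 0.1812, peanut butter 0.07692.
With no serving limits, spend the whole calories allowance on bell pepper: 717 kcal / 30 kcal × 14 mg = 334.6 mg.

334.6 mg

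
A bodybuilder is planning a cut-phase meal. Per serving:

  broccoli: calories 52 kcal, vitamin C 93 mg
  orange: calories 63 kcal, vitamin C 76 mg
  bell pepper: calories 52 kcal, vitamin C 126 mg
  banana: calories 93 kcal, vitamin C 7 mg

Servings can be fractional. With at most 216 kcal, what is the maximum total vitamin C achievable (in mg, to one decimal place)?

Vitamin C per kcal: bell pepper 2.423, broccoli 1.788, orange 1.206, banana 0.07527.
With no serving limits, spend the whole calories allowance on bell pepper: 216 kcal / 52 kcal × 126 mg = 523.4 mg.

523.4 mg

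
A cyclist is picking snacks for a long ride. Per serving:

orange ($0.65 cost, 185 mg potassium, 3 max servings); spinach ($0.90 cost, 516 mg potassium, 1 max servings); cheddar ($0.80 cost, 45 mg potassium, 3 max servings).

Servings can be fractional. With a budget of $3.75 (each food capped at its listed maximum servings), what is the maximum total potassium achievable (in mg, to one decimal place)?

1121.6 mg

Potassium per dollar: spinach 573.3, orange 284.6, cheddar 56.25.
Take 1 serving of spinach: spends $0.90, +516.0 mg potassium (running total 516.0 mg).
Take 3 servings of orange: spends $1.95, +555.0 mg potassium (running total 1071.0 mg).
Take 1.125 servings of cheddar: spends $0.90, +50.6 mg potassium (running total 1121.6 mg).
Filling greedily by potassium-per-dollar is optimal for one linear limit, giving 1121.6 mg.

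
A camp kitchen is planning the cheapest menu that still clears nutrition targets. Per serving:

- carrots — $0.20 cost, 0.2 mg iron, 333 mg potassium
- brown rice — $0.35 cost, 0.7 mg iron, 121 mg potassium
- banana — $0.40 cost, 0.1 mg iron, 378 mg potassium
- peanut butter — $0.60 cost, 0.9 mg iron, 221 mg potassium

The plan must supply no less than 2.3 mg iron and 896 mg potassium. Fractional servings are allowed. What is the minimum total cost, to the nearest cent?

$1.32

With two linear requirements the optimum uses one or two foods; enumerate the corners.
carrots only: max(2.3/0.2, 896/333) = 11.5 servings → $2.30.
brown rice only: max(2.3/0.7, 896/121) = 7.405 servings → $2.59.
banana only: max(2.3/0.1, 896/378) = 23 servings → $9.20.
peanut butter only: max(2.3/0.9, 896/221) = 4.054 servings → $2.43.
carrots + brown rice with both tight: 1.67 servings and 2.809 servings → $1.32.
carrots + banana: the both-tight solution has a negative serving — not a feasible corner.
carrots + peanut butter with both tight: 1.167 servings and 2.296 servings → $1.61.
brown rice + banana with both tight: 3.088 servings and 1.382 servings → $1.63.
brown rice + peanut butter with both targets exact would need a negative amount; discard.
banana + peanut butter with both tight: 0.9371 servings and 2.451 servings → $1.85.
Cheapest feasible corner: $1.32.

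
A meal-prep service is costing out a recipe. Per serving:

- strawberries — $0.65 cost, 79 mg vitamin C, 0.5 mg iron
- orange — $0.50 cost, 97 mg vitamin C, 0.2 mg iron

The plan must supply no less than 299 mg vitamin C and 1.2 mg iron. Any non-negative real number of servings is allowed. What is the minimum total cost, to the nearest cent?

A basic optimal solution has at most two foods positive. Try each food alone and each pair with both targets met exactly.
strawberries only: max(299/79, 1.2/0.5) = 3.785 servings → $2.46.
orange only: max(299/97, 1.2/0.2) = 6 servings → $3.00.
strawberries + orange with both tight: 1.731 servings and 1.673 servings → $1.96.
The minimum over all feasible corners is $1.96.

$1.96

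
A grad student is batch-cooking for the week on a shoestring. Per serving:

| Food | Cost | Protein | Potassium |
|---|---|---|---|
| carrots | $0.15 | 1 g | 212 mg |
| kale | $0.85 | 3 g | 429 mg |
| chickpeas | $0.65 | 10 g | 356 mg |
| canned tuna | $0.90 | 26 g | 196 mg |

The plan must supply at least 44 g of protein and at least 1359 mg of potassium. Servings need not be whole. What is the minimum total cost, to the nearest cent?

Compare the cost at each extreme point of the feasible region.
carrots only: max(44/1, 1359/212) = 44 servings → $6.60.
kale only: max(44/3, 1359/429) = 14.67 servings → $12.47.
chickpeas only: max(44/10, 1359/356) = 4.4 servings → $2.86.
canned tuna only: max(44/26, 1359/196) = 6.934 servings → $6.24.
carrots + kale with both targets exact would need a negative amount; discard.
carrots + chickpeas with both targets exact would need a negative amount; discard.
carrots + canned tuna with both tight: 5.024 servings and 1.499 servings → $2.10.
kale + chickpeas: the both-tight solution has a negative serving — not a feasible corner.
kale + canned tuna with both tight: 2.528 servings and 1.401 servings → $3.41.
chickpeas + canned tuna with both tight: 3.661 servings and 0.2843 servings → $2.64.
The minimum over all feasible corners is $2.10.

$2.10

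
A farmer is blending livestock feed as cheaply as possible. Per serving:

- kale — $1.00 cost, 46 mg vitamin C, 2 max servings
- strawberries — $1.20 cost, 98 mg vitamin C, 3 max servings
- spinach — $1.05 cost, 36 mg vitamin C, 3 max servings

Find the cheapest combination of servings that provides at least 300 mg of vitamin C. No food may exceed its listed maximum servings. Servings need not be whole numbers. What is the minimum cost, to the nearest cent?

$3.73

Cost per mg of vitamin C: strawberries $0.0122, kale $0.0217, spinach $0.0292.
Take 3 servings of strawberries: +294.0 mg vitamin C for $3.60 (total $3.60, still need 6.0 mg).
Take 0.1304 servings of kale: +6.0 mg vitamin C for $0.13 (total $3.73, still need 0.0 mg).
Greedy by cheapest-per-mg is optimal for a single linear constraint, so the minimum cost is $3.73.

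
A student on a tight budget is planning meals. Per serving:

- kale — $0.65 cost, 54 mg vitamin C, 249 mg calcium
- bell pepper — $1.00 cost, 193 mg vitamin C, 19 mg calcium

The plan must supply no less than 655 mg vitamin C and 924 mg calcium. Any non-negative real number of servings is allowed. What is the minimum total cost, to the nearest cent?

With two linear requirements the optimum uses one or two foods; enumerate the corners.
kale only: max(655/54, 924/249) = 12.13 servings → $7.88.
bell pepper only: max(655/193, 924/19) = 48.63 servings → $48.63.
kale + bell pepper with both tight: 3.527 servings and 2.407 servings → $4.70.
The minimum over all feasible corners is $4.70.

$4.70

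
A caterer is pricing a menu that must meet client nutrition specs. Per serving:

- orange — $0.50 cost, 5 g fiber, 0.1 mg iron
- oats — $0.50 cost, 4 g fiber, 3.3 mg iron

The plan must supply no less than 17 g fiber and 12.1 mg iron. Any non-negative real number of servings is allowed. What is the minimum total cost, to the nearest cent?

$2.07

This is a tiny linear program; its minimum lies at a vertex of the feasible set. List the vertices and price them.
orange only: max(17/5, 12.1/0.1) = 121 servings → $60.50.
oats only: max(17/4, 12.1/3.3) = 4.25 servings → $2.12.
orange + oats with both tight: 0.4783 servings and 3.652 servings → $2.07.
Cheapest feasible corner: $2.07.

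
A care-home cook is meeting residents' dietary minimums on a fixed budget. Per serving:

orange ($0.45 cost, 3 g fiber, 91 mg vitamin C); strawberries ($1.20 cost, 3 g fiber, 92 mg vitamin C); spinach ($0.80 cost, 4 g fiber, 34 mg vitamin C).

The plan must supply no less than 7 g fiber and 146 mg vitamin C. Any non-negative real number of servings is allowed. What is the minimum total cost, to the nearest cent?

$1.05

This is a tiny linear program; its minimum lies at a vertex of the feasible set. List the vertices and price them.
orange only: max(7/3, 146/91) = 2.333 servings → $1.05.
strawberries only: max(7/3, 146/92) = 2.333 servings → $2.80.
spinach only: max(7/4, 146/34) = 4.294 servings → $3.44.
orange + strawberries: intersection lies outside the first quadrant.
orange + spinach with both tight: 1.321 servings and 0.7595 servings → $1.20.
strawberries + spinach with both tight: 1.301 servings and 0.7744 servings → $2.18.
The minimum over all feasible corners is $1.05.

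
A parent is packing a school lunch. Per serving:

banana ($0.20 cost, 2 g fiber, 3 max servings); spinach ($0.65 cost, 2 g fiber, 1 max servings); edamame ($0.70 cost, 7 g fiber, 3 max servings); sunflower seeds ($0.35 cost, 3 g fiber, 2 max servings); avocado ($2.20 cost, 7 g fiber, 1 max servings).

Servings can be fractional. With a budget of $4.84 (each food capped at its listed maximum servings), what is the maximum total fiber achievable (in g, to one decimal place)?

Fiber per dollar: banana 10, edamame 10, sunflower seeds 8.571, avocado 3.182, spinach 3.077.
Take 3 servings of banana: spends $0.60, +6.0 g fiber (running total 6.0 g).
Take 3 servings of edamame: spends $2.10, +21.0 g fiber (running total 27.0 g).
Take 2 servings of sunflower seeds: spends $0.70, +6.0 g fiber (running total 33.0 g).
Take 0.6545 servings of avocado: spends $1.44, +4.6 g fiber (running total 37.6 g).
Greedy by best ratio exhausts the cost allowance optimally: 37.6 g.

37.6 g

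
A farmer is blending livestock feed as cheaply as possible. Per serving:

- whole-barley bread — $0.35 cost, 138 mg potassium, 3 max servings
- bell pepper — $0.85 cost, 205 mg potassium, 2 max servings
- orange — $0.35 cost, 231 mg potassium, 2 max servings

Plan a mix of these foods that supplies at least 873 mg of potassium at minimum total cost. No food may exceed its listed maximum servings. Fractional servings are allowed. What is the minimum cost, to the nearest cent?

$1.74

Cost per mg of potassium: orange $0.0015, whole-barley bread $0.0025, bell pepper $0.0041.
Take 2 servings of orange: +462.0 mg potassium for $0.70 (total $0.70, still need 411.0 mg).
Take 2.978 servings of whole-barley bread: +411.0 mg potassium for $1.04 (total $1.74, still need 0.0 mg).
Greedy by cheapest-per-mg is optimal for a single linear constraint, so the minimum cost is $1.74.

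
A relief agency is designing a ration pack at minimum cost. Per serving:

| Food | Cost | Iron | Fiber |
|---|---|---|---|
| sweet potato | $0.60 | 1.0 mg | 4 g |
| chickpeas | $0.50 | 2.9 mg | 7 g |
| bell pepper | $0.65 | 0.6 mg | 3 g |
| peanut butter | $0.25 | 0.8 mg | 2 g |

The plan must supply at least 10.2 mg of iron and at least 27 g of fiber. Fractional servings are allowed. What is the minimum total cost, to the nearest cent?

An LP optimum is at a vertex; with two nutrient constraints at most two foods are used. Check each candidate.
sweet potato only: max(10.2/1.0, 27/4) = 10.2 servings → $6.12.
chickpeas only: max(10.2/2.9, 27/7) = 3.857 servings → $1.93.
bell pepper only: max(10.2/0.6, 27/3) = 17 servings → $11.05.
peanut butter only: max(10.2/0.8, 27/2) = 13.5 servings → $3.38.
sweet potato + chickpeas with both tight: 1.5 servings and 3 servings → $2.40.
sweet potato + bell pepper: intersection lies outside the first quadrant.
sweet potato + peanut butter with both tight: 1 serving and 11.5 servings → $3.48.
chickpeas + bell pepper with both tight: 3.2 servings and 1.533 servings → $2.60.
chickpeas + peanut butter: intersection lies outside the first quadrant.
bell pepper + peanut butter with both tight: 1 serving and 12 servings → $3.65.
So the least-cost plan costs $1.93.

$1.93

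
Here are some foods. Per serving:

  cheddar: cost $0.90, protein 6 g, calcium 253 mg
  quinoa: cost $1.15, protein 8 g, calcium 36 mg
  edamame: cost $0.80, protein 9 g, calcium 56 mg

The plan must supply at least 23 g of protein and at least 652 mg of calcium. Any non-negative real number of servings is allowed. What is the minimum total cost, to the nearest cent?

$2.91

cheddar only: max(23/6, 652/253) = 3.833 servings → $3.45.
quinoa only: max(23/8, 652/36) = 18.11 servings → $20.83.
edamame only: max(23/9, 652/56) = 11.64 servings → $9.31.
cheddar + quinoa with both tight: 2.427 servings and 1.055 servings → $3.40.
cheddar + edamame with both tight: 2.36 servings and 0.9825 servings → $2.91.
quinoa + edamame: the both-tight solution has a negative serving — not a feasible corner.
So the least-cost plan costs $2.91.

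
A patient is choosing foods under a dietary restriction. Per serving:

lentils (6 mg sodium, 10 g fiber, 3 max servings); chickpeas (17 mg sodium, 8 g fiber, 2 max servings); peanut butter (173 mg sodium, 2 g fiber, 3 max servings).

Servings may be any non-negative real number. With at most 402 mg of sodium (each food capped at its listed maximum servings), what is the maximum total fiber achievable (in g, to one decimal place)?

Fiber per mg sodium: lentils 1.667, chickpeas 0.4706, peanut butter 0.01156.
Take 3 servings of lentils: uses 18 mg sodium, +30.0 g fiber (running total 30.0 g).
Take 2 servings of chickpeas: uses 34 mg sodium, +16.0 g fiber (running total 46.0 g).
Take 2.023 servings of peanut butter: uses 350 mg sodium, +4.0 g fiber (running total 50.0 g).
Greedy by best ratio exhausts the sodium allowance optimally: 50.0 g.

50.0 g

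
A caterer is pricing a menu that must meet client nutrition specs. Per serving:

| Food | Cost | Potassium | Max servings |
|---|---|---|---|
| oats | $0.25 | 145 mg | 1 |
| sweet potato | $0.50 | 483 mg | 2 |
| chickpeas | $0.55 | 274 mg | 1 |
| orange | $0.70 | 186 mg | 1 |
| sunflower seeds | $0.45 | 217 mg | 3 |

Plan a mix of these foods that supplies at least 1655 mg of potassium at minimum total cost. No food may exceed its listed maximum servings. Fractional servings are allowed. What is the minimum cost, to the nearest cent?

Cost per mg of potassium: sweet potato $0.0010, oats $0.0017, chickpeas $0.0020, sunflower seeds $0.0021, orange $0.0038.
Take 2 servings of sweet potato: +966.0 mg potassium for $1.00 (total $1.00, still need 689.0 mg).
Take 1 serving of oats: +145.0 mg potassium for $0.25 (total $1.25, still need 544.0 mg).
Take 1 serving of chickpeas: +274.0 mg potassium for $0.55 (total $1.80, still need 270.0 mg).
Take 1.244 servings of sunflower seeds: +270.0 mg potassium for $0.56 (total $2.36, still need 0.0 mg).
Greedy by cheapest-per-mg is optimal for a single linear constraint, so the minimum cost is $2.36.

$2.36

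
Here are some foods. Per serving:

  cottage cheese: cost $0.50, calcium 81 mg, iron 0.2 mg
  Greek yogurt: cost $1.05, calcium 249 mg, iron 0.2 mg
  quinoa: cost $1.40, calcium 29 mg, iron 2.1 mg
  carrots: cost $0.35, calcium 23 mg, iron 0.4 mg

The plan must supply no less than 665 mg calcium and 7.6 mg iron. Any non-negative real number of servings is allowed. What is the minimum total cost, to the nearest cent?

At the optimum either one food covers both requirements or two foods hit both targets exactly; no other combination can be cheaper.
cottage cheese only: max(665/81, 7.6/0.2) = 38 servings → $19.00.
Greek yogurt only: max(665/249, 7.6/0.2) = 38 servings → $39.90.
quinoa only: max(665/29, 7.6/2.1) = 22.93 servings → $32.10.
carrots only: max(665/23, 7.6/0.4) = 28.91 servings → $10.12.
cottage cheese + Greek yogurt: intersection lies outside the first quadrant.
cottage cheese + quinoa with both tight: 7.158 servings and 2.937 servings → $7.69.
cottage cheese + carrots with both tight: 3.281 servings and 17.36 servings → $7.72.
Greek yogurt + quinoa with both tight: 2.274 servings and 3.402 servings → $7.15.
Greek yogurt + carrots with both tight: 0.96 servings and 18.52 servings → $7.49.
quinoa + carrots with both targets exact would need a negative amount; discard.
Cheapest feasible corner: $7.15.

$7.15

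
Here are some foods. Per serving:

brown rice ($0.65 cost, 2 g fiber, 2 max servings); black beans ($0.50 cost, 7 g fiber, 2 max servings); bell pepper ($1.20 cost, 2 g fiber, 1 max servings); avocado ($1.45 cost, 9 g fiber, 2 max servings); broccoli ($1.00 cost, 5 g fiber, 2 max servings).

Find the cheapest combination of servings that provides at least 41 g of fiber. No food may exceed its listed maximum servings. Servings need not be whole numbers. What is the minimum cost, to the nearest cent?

Cost per g of fiber: black beans $0.0714, avocado $0.1611, broccoli $0.2000, brown rice $0.3250, bell pepper $0.6000.
Take 2 servings of black beans: +14.0 g fiber for $1.00 (total $1.00, still need 27.0 g).
Take 2 servings of avocado: +18.0 g fiber for $2.90 (total $3.90, still need 9.0 g).
Take 1.8 servings of broccoli: +9.0 g fiber for $1.80 (total $5.70, still need 0.0 g).
Filling from the cheapest source first is optimal under one linear minimum: $5.70.

$5.70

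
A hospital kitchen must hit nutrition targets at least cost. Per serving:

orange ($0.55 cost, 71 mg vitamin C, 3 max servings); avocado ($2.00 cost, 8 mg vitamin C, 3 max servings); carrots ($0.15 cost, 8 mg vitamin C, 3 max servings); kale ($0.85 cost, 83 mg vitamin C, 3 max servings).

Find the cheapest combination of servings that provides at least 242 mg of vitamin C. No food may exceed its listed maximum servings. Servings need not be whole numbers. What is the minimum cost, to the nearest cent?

Cost per mg of vitamin C: orange $0.0077, kale $0.0102, carrots $0.0187, avocado $0.2500.
Take 3 servings of orange: +213.0 mg vitamin C for $1.65 (total $1.65, still need 29.0 mg).
Take 0.3494 servings of kale: +29.0 mg vitamin C for $0.30 (total $1.95, still need 0.0 mg).
Greedy by cheapest-per-mg is optimal for a single linear constraint, so the minimum cost is $1.95.

$1.95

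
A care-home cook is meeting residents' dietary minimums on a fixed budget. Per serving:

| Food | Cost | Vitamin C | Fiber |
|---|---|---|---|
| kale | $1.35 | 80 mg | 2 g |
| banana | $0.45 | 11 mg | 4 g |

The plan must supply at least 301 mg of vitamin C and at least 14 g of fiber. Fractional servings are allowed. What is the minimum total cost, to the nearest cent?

Two binding constraints pin down two serving amounts, so the optimal mix uses at most two foods. The candidates are each food alone (scaled to the tighter of vitamin C/fiber) and each pair with both constraints tight.
kale only: max(301/80, 14/2) = 7 servings → $9.45.
banana only: max(301/11, 14/4) = 27.36 servings → $12.31.
kale + banana with both tight: 3.523 servings and 1.738 servings → $5.54.
So the least-cost plan costs $5.54.

$5.54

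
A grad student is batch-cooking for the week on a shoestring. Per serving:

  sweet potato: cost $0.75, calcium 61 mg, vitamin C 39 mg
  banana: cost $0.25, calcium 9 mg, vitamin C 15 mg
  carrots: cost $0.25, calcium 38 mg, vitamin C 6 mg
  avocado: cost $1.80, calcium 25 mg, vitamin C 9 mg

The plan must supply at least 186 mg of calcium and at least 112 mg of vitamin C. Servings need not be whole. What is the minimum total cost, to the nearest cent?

With two linear requirements the optimum uses one or two foods; enumerate the corners.
sweet potato only: max(186/61, 112/39) = 3.049 servings → $2.29.
banana only: max(186/9, 112/15) = 20.67 servings → $5.17.
carrots only: max(186/38, 112/6) = 18.67 servings → $4.67.
avocado only: max(186/25, 112/9) = 12.44 servings → $22.40.
sweet potato + banana with both targets exact would need a negative amount; discard.
sweet potato + carrots with both tight: 2.814 servings and 0.3781 servings → $2.20.
sweet potato + avocado with both tight: 2.643 servings and 0.9906 servings → $3.77.
banana + carrots with both tight: 6.085 servings and 3.453 servings → $2.38.
banana + avocado with both tight: 3.83 servings and 6.061 servings → $11.87.
carrots + avocado: the both-tight solution has a negative serving — not a feasible corner.
The minimum over all feasible corners is $2.20.

$2.20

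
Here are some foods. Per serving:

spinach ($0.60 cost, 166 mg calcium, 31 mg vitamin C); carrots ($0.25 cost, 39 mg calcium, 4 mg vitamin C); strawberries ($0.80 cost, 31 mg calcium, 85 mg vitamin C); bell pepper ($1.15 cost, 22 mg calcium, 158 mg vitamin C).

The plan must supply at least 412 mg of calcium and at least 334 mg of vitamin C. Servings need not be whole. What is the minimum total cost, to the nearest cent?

$3.28

A basic optimal solution has at most two foods positive. Try each food alone and each pair with both targets met exactly.
spinach only: max(412/166, 334/31) = 10.77 servings → $6.46.
carrots only: max(412/39, 334/4) = 83.5 servings → $20.88.
strawberries only: max(412/31, 334/85) = 13.29 servings → $10.63.
bell pepper only: max(412/22, 334/158) = 18.73 servings → $21.54.
spinach + carrots with both targets exact would need a negative amount; discard.
spinach + strawberries with both tight: 1.876 servings and 3.245 servings → $3.72.
spinach + bell pepper with both tight: 2.261 servings and 1.67 servings → $3.28.
carrots + strawberries with both tight: 7.73 servings and 3.566 servings → $4.78.
carrots + bell pepper with both tight: 9.507 servings and 1.873 servings → $4.53.
strawberries + bell pepper with both targets exact would need a negative amount; discard.
The minimum over all feasible corners is $3.28.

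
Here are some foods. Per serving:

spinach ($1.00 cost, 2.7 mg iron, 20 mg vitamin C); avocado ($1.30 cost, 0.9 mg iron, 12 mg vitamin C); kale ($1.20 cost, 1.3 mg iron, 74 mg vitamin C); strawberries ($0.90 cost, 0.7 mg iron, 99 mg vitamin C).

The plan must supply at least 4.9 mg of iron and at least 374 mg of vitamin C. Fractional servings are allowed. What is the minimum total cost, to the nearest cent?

Minimising a linear cost over {iron ≥ 4.9, vitamin C ≥ 374, servings ≥ 0} — the optimum is at a vertex, using one or two foods.
spinach only: max(4.9/2.7, 374/20) = 18.7 servings → $18.70.
avocado only: max(4.9/0.9, 374/12) = 31.17 servings → $40.52.
kale only: max(4.9/1.3, 374/74) = 5.054 servings → $6.06.
strawberries only: max(4.9/0.7, 374/99) = 7 servings → $6.30.
spinach + avocado: the both-tight solution has a negative serving — not a feasible corner.
spinach + kale: the both-tight solution has a negative serving — not a feasible corner.
spinach + strawberries with both tight: 0.8816 servings and 3.6 servings → $4.12.
avocado + kale: the both-tight solution has a negative serving — not a feasible corner.
avocado + strawberries with both tight: 2.767 servings and 3.442 servings → $6.70.
kale + strawberries with both tight: 2.904 servings and 1.607 servings → $4.93.
So the least-cost plan costs $4.12.

$4.12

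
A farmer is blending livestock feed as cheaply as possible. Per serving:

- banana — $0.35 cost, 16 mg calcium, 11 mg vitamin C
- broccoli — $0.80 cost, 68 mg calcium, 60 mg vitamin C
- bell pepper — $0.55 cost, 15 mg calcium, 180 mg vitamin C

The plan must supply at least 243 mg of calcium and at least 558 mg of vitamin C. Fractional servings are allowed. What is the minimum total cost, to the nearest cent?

This is a tiny linear program; its minimum lies at a vertex of the feasible set. List the vertices and price them.
banana only: max(243/16, 558/11) = 50.73 servings → $17.75.
broccoli only: max(243/68, 558/60) = 9.3 servings → $7.44.
bell pepper only: max(243/15, 558/180) = 16.2 servings → $8.91.
banana + broccoli: the both-tight solution has a negative serving — not a feasible corner.
banana + bell pepper with both tight: 13.03 servings and 2.304 servings → $5.83.
broccoli + bell pepper with both tight: 3.119 servings and 2.06 servings → $3.63.
The minimum over all feasible corners is $3.63.

$3.63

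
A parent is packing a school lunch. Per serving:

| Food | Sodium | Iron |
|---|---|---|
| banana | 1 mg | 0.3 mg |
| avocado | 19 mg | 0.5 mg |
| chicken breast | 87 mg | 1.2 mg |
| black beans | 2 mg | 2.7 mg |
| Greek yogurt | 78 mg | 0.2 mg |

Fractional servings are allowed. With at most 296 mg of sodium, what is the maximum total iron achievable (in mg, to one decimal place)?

399.6 mg

Iron per mg sodium: black beans 1.35, banana 0.3, avocado 0.02632, chicken breast 0.01379, Greek yogurt 0.002564.
With no serving limits, spend the whole sodium allowance on black beans: 296 mg / 2 mg × 2.7 mg = 399.6 mg.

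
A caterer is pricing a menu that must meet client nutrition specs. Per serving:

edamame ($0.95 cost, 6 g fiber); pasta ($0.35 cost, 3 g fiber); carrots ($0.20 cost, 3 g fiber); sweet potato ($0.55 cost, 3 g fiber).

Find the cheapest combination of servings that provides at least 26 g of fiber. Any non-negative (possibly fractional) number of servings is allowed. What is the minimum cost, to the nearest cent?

Cost per g of fiber: carrots $0.0667, pasta $0.1167, edamame $0.1583, sweet potato $0.1833.
With no serving limits, use only carrots: 26 g / 3 g = 8.667 servings × $0.20 = $1.73.

$1.73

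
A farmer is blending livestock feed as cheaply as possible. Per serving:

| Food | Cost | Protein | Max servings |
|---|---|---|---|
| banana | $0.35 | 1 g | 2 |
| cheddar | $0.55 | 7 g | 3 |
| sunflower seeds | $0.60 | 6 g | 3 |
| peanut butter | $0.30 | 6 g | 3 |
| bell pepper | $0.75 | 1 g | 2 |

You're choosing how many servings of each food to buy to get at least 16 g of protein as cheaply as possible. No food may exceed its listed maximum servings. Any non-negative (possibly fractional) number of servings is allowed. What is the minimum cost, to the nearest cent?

Cost per g of protein: peanut butter $0.0500, cheddar $0.0786, sunflower seeds $0.1000, banana $0.3500, bell pepper $0.7500.
Take 2.667 servings of peanut butter: +16.0 g protein for $0.80 (total $0.80, still need 0.0 g).
Filling from the cheapest source first is optimal under one linear minimum: $0.80.

$0.80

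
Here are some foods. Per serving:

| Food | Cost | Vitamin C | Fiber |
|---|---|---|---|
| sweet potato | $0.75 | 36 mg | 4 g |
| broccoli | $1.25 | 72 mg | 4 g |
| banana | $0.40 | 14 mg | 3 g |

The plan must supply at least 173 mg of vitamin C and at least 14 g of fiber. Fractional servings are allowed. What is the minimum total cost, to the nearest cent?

Compare the cost at each extreme point of the feasible region.
sweet potato only: max(173/36, 14/4) = 4.806 servings → $3.60.
broccoli only: max(173/72, 14/4) = 3.5 servings → $4.38.
banana only: max(173/14, 14/3) = 12.36 servings → $4.94.
sweet potato + broccoli with both tight: 2.194 servings and 1.306 servings → $3.28.
sweet potato + banana: the both-tight solution has a negative serving — not a feasible corner.
broccoli + banana with both tight: 2.019 servings and 1.975 servings → $3.31.
The minimum over all feasible corners is $3.28.

$3.28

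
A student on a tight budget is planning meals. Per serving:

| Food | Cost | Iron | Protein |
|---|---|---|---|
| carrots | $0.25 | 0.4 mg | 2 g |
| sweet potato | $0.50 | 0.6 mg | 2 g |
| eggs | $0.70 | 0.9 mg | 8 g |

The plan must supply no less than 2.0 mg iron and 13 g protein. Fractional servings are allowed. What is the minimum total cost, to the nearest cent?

$1.37

At the optimum either one food covers both requirements or two foods hit both targets exactly; no other combination can be cheaper.
carrots only: max(2.0/0.4, 13/2) = 6.5 servings → $1.62.
sweet potato only: max(2.0/0.6, 13/2) = 6.5 servings → $3.25.
eggs only: max(2.0/0.9, 13/8) = 2.222 servings → $1.56.
carrots + sweet potato: the both-tight solution has a negative serving — not a feasible corner.
carrots + eggs with both tight: 3.071 servings and 0.8571 servings → $1.37.
sweet potato + eggs with both tight: 1.433 servings and 1.267 servings → $1.60.
The minimum over all feasible corners is $1.37.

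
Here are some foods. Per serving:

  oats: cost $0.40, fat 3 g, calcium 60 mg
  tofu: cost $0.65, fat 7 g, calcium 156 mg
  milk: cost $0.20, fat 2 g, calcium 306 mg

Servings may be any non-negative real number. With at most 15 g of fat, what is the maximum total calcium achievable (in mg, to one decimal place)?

Calcium per g fat: milk 153, tofu 22.29, oats 20.
With no serving limits, spend the whole fat allowance on milk: 15 g / 2 g × 306 mg = 2295.0 mg.

2295.0 mg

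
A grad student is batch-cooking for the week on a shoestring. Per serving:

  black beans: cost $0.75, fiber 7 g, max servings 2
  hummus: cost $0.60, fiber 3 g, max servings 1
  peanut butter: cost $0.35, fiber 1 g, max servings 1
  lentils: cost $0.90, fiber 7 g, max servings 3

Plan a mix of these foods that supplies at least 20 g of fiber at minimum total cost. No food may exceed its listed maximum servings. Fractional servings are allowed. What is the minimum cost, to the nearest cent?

Cost per g of fiber: black beans $0.1071, lentils $0.1286, hummus $0.2000, peanut butter $0.3500.
Take 2 servings of black beans: +14.0 g fiber for $1.50 (total $1.50, still need 6.0 g).
Take 0.8571 servings of lentils: +6.0 g fiber for $0.77 (total $2.27, still need 0.0 g).
Filling from the cheapest source first is optimal under one linear minimum: $2.27.

$2.27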